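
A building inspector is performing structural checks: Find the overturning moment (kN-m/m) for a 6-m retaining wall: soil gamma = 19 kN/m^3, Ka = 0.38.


Pa = 0.5 * Ka * gamma * H^2
= 0.5 * 0.38 * 19 * 6^2
= 129.96 kN/m
Arm = H / 3 = 6 / 3 = 2.0 m
Mo = Pa * arm = Pa * H / 3 = 129.96 * 6 / 3 = 259.92 kN-m/m

259.92 kN-m/m


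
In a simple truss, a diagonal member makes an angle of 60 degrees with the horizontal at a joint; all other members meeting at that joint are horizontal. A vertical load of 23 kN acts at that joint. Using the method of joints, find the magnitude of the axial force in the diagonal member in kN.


At the joint, only the diagonal has a vertical component, so vertical equilibrium gives:
F * sin(60) = 23
F = 23 / sin(60)
= 23 / 0.866025
= 26.56 kN

26.56 kN


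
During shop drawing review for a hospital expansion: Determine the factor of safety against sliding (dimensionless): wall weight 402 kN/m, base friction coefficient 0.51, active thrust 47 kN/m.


Resisting force = mu * W = 0.51 * 402 = 205.02 kN/m
FOS = Resisting / Driving = 205.02 / 47
= 4.3621 (dimensionless)

4.3621 (dimensionless)


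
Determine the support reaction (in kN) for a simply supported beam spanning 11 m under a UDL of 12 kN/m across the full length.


Total load = w * L = 12 * 11 = 132 kN
By symmetry, each reaction R = total / 2 = 132 / 2 = 66.0 kN

66.0 kN


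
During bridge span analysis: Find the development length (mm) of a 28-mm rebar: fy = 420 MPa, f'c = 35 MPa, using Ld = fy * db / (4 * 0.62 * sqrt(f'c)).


Ld = (fy * db) / (4 * 0.62 * sqrt(f'c))
= (420 * 28) / (4 * 0.62 * sqrt(35))
= 11760 / 14.6719
= 801.53 mm

801.53 mm


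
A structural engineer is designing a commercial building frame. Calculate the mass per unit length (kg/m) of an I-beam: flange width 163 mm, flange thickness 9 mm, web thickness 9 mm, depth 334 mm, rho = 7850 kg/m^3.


A_flanges = 2 * 163 * 9 = 2934 mm^2
A_web = (334 - 2 * 9) * 9 = 2844 mm^2
A_total = 2934 + 2844 = 5778 mm^2 = 0.005778 m^2
Weight = rho * A = 7850 * 0.005778 = 45.3573 kg/m

45.3573 kg/m


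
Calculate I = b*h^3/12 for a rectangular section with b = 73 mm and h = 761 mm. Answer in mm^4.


I = b * h^3 / 12
= 73 * 761^3 / 12
= 73 * 440711081 / 12
= 2680992409.42 mm^4

2680992409.42 mm^4


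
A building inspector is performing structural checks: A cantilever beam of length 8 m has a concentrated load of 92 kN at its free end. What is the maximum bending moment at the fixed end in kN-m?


For a cantilever with a point load at the free end:
M_max = P * L = 92 * 8 = 736 kN-m

736 kN-m


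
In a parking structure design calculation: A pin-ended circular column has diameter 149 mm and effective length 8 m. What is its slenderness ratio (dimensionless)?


Radius of gyration r = d / 4 = 149 / 4 = 37.25 mm
L_eff = 8000.0 mm
Slenderness ratio = L / r = 8000.0 / 37.25 = 214.77 (dimensionless)

214.77 (dimensionless)


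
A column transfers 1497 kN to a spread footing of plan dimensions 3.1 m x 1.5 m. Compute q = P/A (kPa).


A = 3.1 * 1.5 = 4.65 m^2
q = P / A = 1497 / 4.65
= 321.9355 kPa

321.9355 kPa


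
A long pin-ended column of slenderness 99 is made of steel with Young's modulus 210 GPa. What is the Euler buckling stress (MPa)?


sigma_cr = pi^2 * E / lambda^2
= 9.8696 * 210000.0 / 99^2
= 9.8696 * 210000.0 / 9801
= 211.4699 MPa

211.4699 MPa


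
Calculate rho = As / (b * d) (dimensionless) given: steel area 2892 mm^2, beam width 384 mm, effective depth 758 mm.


rho = As / (b * d)
= 2892 / (384 * 758)
= 2892 / 291072
= 0.009936 (dimensionless)

0.009936 (dimensionless)


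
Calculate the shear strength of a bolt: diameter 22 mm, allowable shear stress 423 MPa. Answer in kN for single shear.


A = pi * d^2 / 4 = pi * 22^2 / 4 = 380.1327 mm^2
V = f_v * A / 1000 = 423 * 380.1327 / 1000
= 160.7961 kN

160.7961 kN


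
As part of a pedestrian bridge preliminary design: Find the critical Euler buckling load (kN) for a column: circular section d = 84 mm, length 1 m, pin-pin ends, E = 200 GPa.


I = pi * d^4 / 64 = 2443920.32 mm^4
L = 1000.0 mm
P_cr = pi^2 * E * I / L^2
= 9.8696 * 200000.0 * 2443920.32 / 1000.0^2
= 4824105.36 N = 4824.1054 kN

4824.1054 kN


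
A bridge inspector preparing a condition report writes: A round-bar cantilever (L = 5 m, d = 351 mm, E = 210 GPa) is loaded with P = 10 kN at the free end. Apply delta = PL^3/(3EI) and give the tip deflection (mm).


I = pi * d^4 / 64 = pi * 351^4 / 64 = 745072208.91 mm^4
L = 5000.0 mm, P = 10000.0 N, E = 210000.0 MPa
delta = P * L^3 / (3 * E * I)
= 10000.0 * 5000.0^3 / (3 * 210000.0 * 745072208.91)
= 2.663 mm

2.663 mm


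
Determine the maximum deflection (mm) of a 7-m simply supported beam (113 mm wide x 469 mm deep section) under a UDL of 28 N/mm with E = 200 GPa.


I = 113 * 469^3 / 12 = 971439426.42 mm^4
L = 7000.0 mm, w = 28 N/mm, E = 200000.0 MPa
delta = 5 * w * L^4 / (384 * E * I)
= 5 * 28 * 7000.0^4 / (384 * 200000.0 * 971439426.42)
= 4.5055 mm

4.5055 mm


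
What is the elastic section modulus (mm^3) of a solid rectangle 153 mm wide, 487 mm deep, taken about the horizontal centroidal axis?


S = b * h^2 / 6
= 153 * 487^2 / 6
= 153 * 237169 / 6
= 6047809.5 mm^3

6047809.5 mm^3


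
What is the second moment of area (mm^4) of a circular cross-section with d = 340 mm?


r = d / 2 = 340 / 2 = 170.0 mm
I = pi * r^4 / 4 = pi * 170.0^4 / 4
= 655972400.05 mm^4

655972400.05 mm^4


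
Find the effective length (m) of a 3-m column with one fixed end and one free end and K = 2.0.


L_eff = K * L
= 2.0 * 3
= 6.0 m

6.0 m


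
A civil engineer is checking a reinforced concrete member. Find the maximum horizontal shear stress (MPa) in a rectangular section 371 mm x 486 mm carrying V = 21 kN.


A = b * h = 371 * 486 = 180306 mm^2
V = 21 kN = 21000.0 N
tau_max = 1.5 * V / A = 1.5 * 21000.0 / 180306
= 0.1747 MPa

0.1747 MPa


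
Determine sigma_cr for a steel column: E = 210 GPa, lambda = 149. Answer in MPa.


sigma_cr = pi^2 * E / lambda^2
= 9.8696 * 210000.0 / 149^2
= 9.8696 * 210000.0 / 22201
= 93.3569 MPa

93.3569 MPa


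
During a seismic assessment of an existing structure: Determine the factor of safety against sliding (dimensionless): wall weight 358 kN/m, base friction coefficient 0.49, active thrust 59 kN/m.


Resisting force = mu * W = 0.49 * 358 = 175.42 kN/m
FOS = Resisting / Driving = 175.42 / 59
= 2.9732 (dimensionless)

2.9732 (dimensionless)


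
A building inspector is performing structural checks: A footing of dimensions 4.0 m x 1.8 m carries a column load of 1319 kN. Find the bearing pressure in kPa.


A = 4.0 * 1.8 = 7.2 m^2
q = P / A = 1319 / 7.2
= 183.1944 kPa

183.1944 kPa


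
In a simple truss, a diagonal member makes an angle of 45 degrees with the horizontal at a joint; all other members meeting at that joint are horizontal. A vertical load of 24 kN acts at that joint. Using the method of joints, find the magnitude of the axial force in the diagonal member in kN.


At the joint, only the diagonal has a vertical component, so vertical equilibrium gives:
F * sin(45) = 24
F = 24 / sin(45)
= 24 / 0.707107
= 33.94 kN

33.94 kN


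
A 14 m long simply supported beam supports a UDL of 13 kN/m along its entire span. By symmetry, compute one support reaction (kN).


Total load = w * L = 13 * 14 = 182 kN
By symmetry, each reaction R = total / 2 = 182 / 2 = 91.0 kN

91.0 kN


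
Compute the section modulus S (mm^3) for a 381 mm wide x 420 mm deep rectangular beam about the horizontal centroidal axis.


S = b * h^2 / 6
= 381 * 420^2 / 6
= 381 * 176400 / 6
= 11201400.0 mm^3

11201400.0 mm^3


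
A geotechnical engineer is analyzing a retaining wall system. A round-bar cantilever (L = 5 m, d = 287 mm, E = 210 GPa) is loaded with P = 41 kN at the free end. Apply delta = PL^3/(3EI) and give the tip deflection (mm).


I = pi * d^4 / 64 = pi * 287^4 / 64 = 333040834.16 mm^4
L = 5000.0 mm, P = 41000.0 N, E = 210000.0 MPa
delta = P * L^3 / (3 * E * I)
= 41000.0 * 5000.0^3 / (3 * 210000.0 * 333040834.16)
= 24.4262 mm

24.4262 mm


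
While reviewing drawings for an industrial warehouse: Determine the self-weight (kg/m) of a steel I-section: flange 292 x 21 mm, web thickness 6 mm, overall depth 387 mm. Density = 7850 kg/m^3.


A_flanges = 2 * 292 * 21 = 12264 mm^2
A_web = (387 - 2 * 21) * 6 = 2070 mm^2
A_total = 12264 + 2070 = 14334 mm^2 = 0.014334 m^2
Weight = rho * A = 7850 * 0.014334 = 112.5219 kg/m

112.5219 kg/m


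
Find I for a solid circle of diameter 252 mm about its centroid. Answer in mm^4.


r = d / 2 = 252 / 2 = 126.0 mm
I = pi * r^4 / 4 = pi * 126.0^4 / 4
= 197957546.2 mm^4

197957546.2 mm^4


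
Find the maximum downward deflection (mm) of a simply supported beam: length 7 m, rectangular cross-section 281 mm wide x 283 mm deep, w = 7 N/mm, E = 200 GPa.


I = 281 * 283^3 / 12 = 530743128.92 mm^4
L = 7000.0 mm, w = 7 N/mm, E = 200000.0 MPa
delta = 5 * w * L^4 / (384 * E * I)
= 5 * 7 * 7000.0^4 / (384 * 200000.0 * 530743128.92)
= 2.0616 mm

2.0616 mm


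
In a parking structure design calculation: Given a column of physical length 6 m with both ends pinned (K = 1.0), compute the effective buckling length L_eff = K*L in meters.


L_eff = K * L
= 1.0 * 6
= 6.0 m

6.0 m


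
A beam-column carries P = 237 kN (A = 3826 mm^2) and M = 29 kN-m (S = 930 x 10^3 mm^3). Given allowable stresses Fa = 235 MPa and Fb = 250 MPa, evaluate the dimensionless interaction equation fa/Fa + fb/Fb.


f_a = P / A = 237000.0 / 3826 = 61.9446 MPa
f_b = M / S = 29000000.0 / 930000.0 = 31.1828 MPa
Ratio = f_a / Fa + f_b / Fb
= 61.9446 / 235 + 31.1828 / 250
= 0.3883 (dimensionless)

0.3883 (dimensionless)


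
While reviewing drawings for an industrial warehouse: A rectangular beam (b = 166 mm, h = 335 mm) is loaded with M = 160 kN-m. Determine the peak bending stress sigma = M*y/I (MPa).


I = b * h^3 / 12 = 166 * 335^3 / 12 = 520069354.17 mm^4
y = h / 2 = 335 / 2 = 167.5 mm
M = 160 kN-m = 160000000.0 N-mm
sigma = M * y / I = 160000000.0 * 167.5 / 520069354.17
= 51.53 MPa

51.53 MPa


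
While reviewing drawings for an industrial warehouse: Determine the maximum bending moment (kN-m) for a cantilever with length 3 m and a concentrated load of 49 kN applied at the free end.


For a cantilever with a point load at the free end:
M_max = P * L = 49 * 3 = 147 kN-m

147 kN-m


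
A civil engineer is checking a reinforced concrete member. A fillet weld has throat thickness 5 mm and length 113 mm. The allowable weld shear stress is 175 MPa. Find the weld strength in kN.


Strength = throat * length * allowable stress
= 5 * 113 * 175 N
= 98875 N
= 98.88 kN

98.88 kN


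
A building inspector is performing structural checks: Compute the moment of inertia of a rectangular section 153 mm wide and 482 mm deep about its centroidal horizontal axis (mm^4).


I = b * h^3 / 12
= 153 * 482^3 / 12
= 153 * 111980168 / 12
= 1427747142.0 mm^4

1427747142.0 mm^4


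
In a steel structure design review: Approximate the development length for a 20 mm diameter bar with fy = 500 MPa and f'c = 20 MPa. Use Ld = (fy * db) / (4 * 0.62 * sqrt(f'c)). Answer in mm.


Ld = (fy * db) / (4 * 0.62 * sqrt(f'c))
= (500 * 20) / (4 * 0.62 * sqrt(20))
= 10000 / 11.0909
= 901.64 mm

901.64 mm


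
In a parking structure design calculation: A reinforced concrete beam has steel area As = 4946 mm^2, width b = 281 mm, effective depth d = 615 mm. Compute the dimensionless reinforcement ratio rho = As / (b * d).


rho = As / (b * d)
= 4946 / (281 * 615)
= 4946 / 172815
= 0.02862 (dimensionless)

0.02862 (dimensionless)


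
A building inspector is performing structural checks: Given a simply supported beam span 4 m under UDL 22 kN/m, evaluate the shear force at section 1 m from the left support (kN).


R_A = w * L / 2 = 22 * 4 / 2 = 44.0 kN
V(x) = R_A - w * x = 44.0 - 22 * 1
= 22.0 kN

22.0 kN


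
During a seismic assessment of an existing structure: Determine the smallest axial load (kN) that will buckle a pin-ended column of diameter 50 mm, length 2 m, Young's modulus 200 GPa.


I = pi * d^4 / 64 = 306796.16 mm^4
L = 2000.0 mm
P_cr = pi^2 * E * I / L^2
= 9.8696 * 200000.0 * 306796.16 / 2000.0^2
= 151397.84 N = 151.3978 kN

151.3978 kN


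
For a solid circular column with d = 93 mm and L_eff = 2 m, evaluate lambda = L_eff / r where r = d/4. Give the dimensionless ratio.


Radius of gyration r = d / 4 = 93 / 4 = 23.25 mm
L_eff = 2000.0 mm
Slenderness ratio = L / r = 2000.0 / 23.25 = 86.02 (dimensionless)

86.02 (dimensionless)


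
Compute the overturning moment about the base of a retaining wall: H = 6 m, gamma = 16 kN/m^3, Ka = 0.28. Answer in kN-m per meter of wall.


Pa = 0.5 * Ka * gamma * H^2
= 0.5 * 0.28 * 16 * 6^2
= 80.64 kN/m
Arm = H / 3 = 6 / 3 = 2.0 m
Mo = Pa * arm = Pa * H / 3 = 80.64 * 6 / 3 = 161.28 kN-m/m

161.28 kN-m/m


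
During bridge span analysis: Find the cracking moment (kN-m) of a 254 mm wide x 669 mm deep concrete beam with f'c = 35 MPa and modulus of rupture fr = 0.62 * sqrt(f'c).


fr = 0.62 * sqrt(35) = 0.62 * 5.9161 = 3.668 MPa
I = 254 * 669^3 / 12 = 6337687540.5 mm^4
y_t = 334.5 mm
M_cr = fr * I / y_t = 3.668 * 6337687540.5 / 334.5 N-mm
= 69.4961 kN-m

69.4961 kN-m


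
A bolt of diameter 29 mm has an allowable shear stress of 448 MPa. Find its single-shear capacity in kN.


A = pi * d^2 / 4 = pi * 29^2 / 4 = 660.5199 mm^2
V = f_v * A / 1000 = 448 * 660.5199 / 1000
= 295.9129 kN

295.9129 kN


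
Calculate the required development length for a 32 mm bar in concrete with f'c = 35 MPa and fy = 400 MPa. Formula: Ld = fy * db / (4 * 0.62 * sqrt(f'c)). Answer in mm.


Ld = (fy * db) / (4 * 0.62 * sqrt(f'c))
= (400 * 32) / (4 * 0.62 * sqrt(35))
= 12800 / 14.6719
= 872.42 mm

872.42 mm


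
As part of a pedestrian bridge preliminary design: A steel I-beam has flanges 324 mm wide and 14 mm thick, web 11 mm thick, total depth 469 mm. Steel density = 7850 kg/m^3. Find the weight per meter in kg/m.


A_flanges = 2 * 324 * 14 = 9072 mm^2
A_web = (469 - 2 * 14) * 11 = 4851 mm^2
A_total = 9072 + 4851 = 13923 mm^2 = 0.013923 m^2
Weight = rho * A = 7850 * 0.013923 = 109.2956 kg/m

109.2956 kg/m


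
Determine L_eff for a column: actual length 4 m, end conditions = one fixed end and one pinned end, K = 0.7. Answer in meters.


L_eff = K * L
= 0.7 * 4
= 2.8 m

2.8 m


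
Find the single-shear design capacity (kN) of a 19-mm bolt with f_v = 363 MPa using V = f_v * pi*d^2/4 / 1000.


A = pi * d^2 / 4 = pi * 19^2 / 4 = 283.5287 mm^2
V = f_v * A / 1000 = 363 * 283.5287 / 1000
= 102.9209 kN

102.9209 kN


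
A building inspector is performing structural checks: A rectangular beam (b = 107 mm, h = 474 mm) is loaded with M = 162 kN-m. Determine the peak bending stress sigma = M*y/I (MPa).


I = b * h^3 / 12 = 107 * 474^3 / 12 = 949593114.0 mm^4
y = h / 2 = 474 / 2 = 237.0 mm
M = 162 kN-m = 162000000.0 N-mm
sigma = M * y / I = 162000000.0 * 237.0 / 949593114.0
= 40.43 MPa

40.43 MPa


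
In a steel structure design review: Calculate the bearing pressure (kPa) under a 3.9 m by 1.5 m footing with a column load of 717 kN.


A = 3.9 * 1.5 = 5.85 m^2
q = P / A = 717 / 5.85
= 122.5641 kPa

122.5641 kPa


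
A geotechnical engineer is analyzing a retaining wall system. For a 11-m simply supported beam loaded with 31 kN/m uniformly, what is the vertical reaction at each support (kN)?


Total load = w * L = 31 * 11 = 341 kN
By symmetry, each reaction R = total / 2 = 341 / 2 = 170.5 kN

170.5 kN


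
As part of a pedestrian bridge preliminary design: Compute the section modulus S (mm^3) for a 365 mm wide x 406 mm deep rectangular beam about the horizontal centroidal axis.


S = b * h^2 / 6
= 365 * 406^2 / 6
= 365 * 164836 / 6
= 10027523.33 mm^3

10027523.33 mm^3


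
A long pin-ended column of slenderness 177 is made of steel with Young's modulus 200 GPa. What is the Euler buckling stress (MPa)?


sigma_cr = pi^2 * E / lambda^2
= 9.8696 * 200000.0 / 177^2
= 9.8696 * 200000.0 / 31329
= 63.0062 MPa

63.0062 MPa


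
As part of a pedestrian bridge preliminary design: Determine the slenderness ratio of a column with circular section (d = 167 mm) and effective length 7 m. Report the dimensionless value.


Radius of gyration r = d / 4 = 167 / 4 = 41.75 mm
L_eff = 7000.0 mm
Slenderness ratio = L / r = 7000.0 / 41.75 = 167.66 (dimensionless)

167.66 (dimensionless)


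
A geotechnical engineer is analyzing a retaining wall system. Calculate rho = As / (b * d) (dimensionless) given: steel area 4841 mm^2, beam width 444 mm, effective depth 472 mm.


rho = As / (b * d)
= 4841 / (444 * 472)
= 4841 / 209568
= 0.0231 (dimensionless)

0.0231 (dimensionless)


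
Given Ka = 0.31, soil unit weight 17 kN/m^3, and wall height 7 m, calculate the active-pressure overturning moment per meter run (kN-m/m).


Pa = 0.5 * Ka * gamma * H^2
= 0.5 * 0.31 * 17 * 7^2
= 129.115 kN/m
Arm = H / 3 = 7 / 3 = 2.3333 m
Mo = Pa * arm = Pa * H / 3 = 129.115 * 7 / 3 = 301.2683 kN-m/m

301.2683 kN-m/m


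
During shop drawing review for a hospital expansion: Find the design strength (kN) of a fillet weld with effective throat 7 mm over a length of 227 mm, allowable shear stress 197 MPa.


Strength = throat * length * allowable stress
= 7 * 227 * 197 N
= 313033 N
= 313.03 kN

313.03 kN


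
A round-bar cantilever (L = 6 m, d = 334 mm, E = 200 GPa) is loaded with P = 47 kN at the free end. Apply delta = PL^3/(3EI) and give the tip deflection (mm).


I = pi * d^4 / 64 = pi * 334^4 / 64 = 610879802.01 mm^4
L = 6000.0 mm, P = 47000.0 N, E = 200000.0 MPa
delta = P * L^3 / (3 * E * I)
= 47000.0 * 6000.0^3 / (3 * 200000.0 * 610879802.01)
= 27.6978 mm

27.6978 mm


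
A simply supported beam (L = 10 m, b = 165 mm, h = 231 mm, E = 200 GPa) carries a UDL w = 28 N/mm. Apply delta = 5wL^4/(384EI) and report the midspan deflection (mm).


I = 165 * 231^3 / 12 = 169487876.25 mm^4
L = 10000.0 mm, w = 28 N/mm, E = 200000.0 MPa
delta = 5 * w * L^4 / (384 * E * I)
= 5 * 28 * 10000.0^4 / (384 * 200000.0 * 169487876.25)
= 107.5544 mm

107.5544 mm


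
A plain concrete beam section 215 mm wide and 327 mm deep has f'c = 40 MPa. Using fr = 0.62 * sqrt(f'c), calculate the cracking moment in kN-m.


fr = 0.62 * sqrt(40) = 0.62 * 6.3246 = 3.9212 MPa
I = 215 * 327^3 / 12 = 626470278.75 mm^4
y_t = 163.5 mm
M_cr = fr * I / y_t = 3.9212 * 626470278.75 / 163.5 N-mm
= 15.0247 kN-m

15.0247 kN-m


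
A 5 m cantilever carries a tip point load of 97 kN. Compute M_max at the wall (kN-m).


For a cantilever with a point load at the free end:
M_max = P * L = 97 * 5 = 485 kN-m

485 kN-m


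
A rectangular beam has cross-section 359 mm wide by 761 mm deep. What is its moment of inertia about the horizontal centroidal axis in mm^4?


I = b * h^3 / 12
= 359 * 761^3 / 12
= 359 * 440711081 / 12
= 13184606506.58 mm^4

13184606506.58 mm^4


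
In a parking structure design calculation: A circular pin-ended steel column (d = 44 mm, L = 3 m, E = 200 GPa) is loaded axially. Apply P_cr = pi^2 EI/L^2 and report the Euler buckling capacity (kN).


I = pi * d^4 / 64 = 183984.23 mm^4
L = 3000.0 mm
P_cr = pi^2 * E * I / L^2
= 9.8696 * 200000.0 * 183984.23 / 3000.0^2
= 40352.26 N = 40.3523 kN

40.3523 kN


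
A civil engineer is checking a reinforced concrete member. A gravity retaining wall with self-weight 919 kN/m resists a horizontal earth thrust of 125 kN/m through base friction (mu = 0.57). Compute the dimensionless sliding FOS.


Resisting force = mu * W = 0.57 * 919 = 523.83 kN/m
FOS = Resisting / Driving = 523.83 / 125
= 4.1906 (dimensionless)

4.1906 (dimensionless)


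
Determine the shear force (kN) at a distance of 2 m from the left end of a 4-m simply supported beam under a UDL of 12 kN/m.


R_A = w * L / 2 = 12 * 4 / 2 = 24.0 kN
V(x) = R_A - w * x = 24.0 - 12 * 2
= 0.0 kN

0.0 kN


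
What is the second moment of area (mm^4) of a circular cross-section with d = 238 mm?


r = d / 2 = 238 / 2 = 119.0 mm
I = pi * r^4 / 4 = pi * 119.0^4 / 4
= 157498973.25 mm^4

157498973.25 mm^4


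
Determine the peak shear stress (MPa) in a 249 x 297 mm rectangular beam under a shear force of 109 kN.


A = b * h = 249 * 297 = 73953 mm^2
V = 109 kN = 109000.0 N
tau_max = 1.5 * V / A = 1.5 * 109000.0 / 73953
= 2.2109 MPa

2.2109 MPa


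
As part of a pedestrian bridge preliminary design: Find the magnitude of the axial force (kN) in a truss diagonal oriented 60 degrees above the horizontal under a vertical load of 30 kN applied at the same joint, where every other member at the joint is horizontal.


At the joint, only the diagonal has a vertical component, so vertical equilibrium gives:
F * sin(60) = 30
F = 30 / sin(60)
= 30 / 0.866025
= 34.64 kN

34.64 kN


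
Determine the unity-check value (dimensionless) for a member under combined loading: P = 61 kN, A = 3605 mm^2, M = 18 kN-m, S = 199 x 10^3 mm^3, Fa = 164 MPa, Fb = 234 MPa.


f_a = P / A = 61000.0 / 3605 = 16.9209 MPa
f_b = M / S = 18000000.0 / 199000.0 = 90.4523 MPa
Ratio = f_a / Fa + f_b / Fb
= 16.9209 / 164 + 90.4523 / 234
= 0.4897 (dimensionless)

0.4897 (dimensionless)


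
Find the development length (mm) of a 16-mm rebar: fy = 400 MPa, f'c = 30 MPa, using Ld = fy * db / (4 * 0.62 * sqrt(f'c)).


Ld = (fy * db) / (4 * 0.62 * sqrt(f'c))
= (400 * 16) / (4 * 0.62 * sqrt(30))
= 6400 / 13.5835
= 471.16 mm

471.16 mm


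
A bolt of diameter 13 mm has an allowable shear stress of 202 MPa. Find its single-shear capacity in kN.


A = pi * d^2 / 4 = pi * 13^2 / 4 = 132.7323 mm^2
V = f_v * A / 1000 = 202 * 132.7323 / 1000
= 26.8119 kN

26.8119 kN


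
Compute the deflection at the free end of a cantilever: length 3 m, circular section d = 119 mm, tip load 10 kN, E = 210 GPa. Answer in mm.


I = pi * d^4 / 64 = pi * 119^4 / 64 = 9843685.83 mm^4
L = 3000.0 mm, P = 10000.0 N, E = 210000.0 MPa
delta = P * L^3 / (3 * E * I)
= 10000.0 * 3000.0^3 / (3 * 210000.0 * 9843685.83)
= 43.5377 mm

43.5377 mm


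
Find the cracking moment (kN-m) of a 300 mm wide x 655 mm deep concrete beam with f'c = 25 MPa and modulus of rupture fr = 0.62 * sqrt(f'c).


fr = 0.62 * sqrt(25) = 0.62 * 5.0 = 3.1 MPa
I = 300 * 655^3 / 12 = 7025284375.0 mm^4
y_t = 327.5 mm
M_cr = fr * I / y_t = 3.1 * 7025284375.0 / 327.5 N-mm
= 66.4989 kN-m

66.4989 kN-m


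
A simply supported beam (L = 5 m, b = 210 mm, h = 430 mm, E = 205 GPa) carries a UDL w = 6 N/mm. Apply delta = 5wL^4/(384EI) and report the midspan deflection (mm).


I = 210 * 430^3 / 12 = 1391372500.0 mm^4
L = 5000.0 mm, w = 6 N/mm, E = 205000.0 MPa
delta = 5 * w * L^4 / (384 * E * I)
= 5 * 6 * 5000.0^4 / (384 * 205000.0 * 1391372500.0)
= 0.1712 mm

0.1712 mm


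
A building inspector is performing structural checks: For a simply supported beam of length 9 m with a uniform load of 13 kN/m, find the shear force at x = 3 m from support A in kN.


R_A = w * L / 2 = 13 * 9 / 2 = 58.5 kN
V(x) = R_A - w * x = 58.5 - 13 * 3
= 19.5 kN

19.5 kN


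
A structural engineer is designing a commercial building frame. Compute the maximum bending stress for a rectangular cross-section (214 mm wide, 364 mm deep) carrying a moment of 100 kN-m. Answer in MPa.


I = b * h^3 / 12 = 214 * 364^3 / 12 = 860075701.33 mm^4
y = h / 2 = 364 / 2 = 182.0 mm
M = 100 kN-m = 100000000.0 N-mm
sigma = M * y / I = 100000000.0 * 182.0 / 860075701.33
= 21.16 MPa

21.16 MPa


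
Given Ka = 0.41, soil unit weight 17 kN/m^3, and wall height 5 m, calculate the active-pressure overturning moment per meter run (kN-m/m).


Pa = 0.5 * Ka * gamma * H^2
= 0.5 * 0.41 * 17 * 5^2
= 87.125 kN/m
Arm = H / 3 = 5 / 3 = 1.6667 m
Mo = Pa * arm = Pa * H / 3 = 87.125 * 5 / 3 = 145.2083 kN-m/m

145.2083 kN-m/m


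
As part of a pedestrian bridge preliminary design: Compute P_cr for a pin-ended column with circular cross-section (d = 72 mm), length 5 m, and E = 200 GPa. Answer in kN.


I = pi * d^4 / 64 = 1319167.32 mm^4
L = 5000.0 mm
P_cr = pi^2 * E * I / L^2
= 9.8696 * 200000.0 * 1319167.32 / 5000.0^2
= 104157.28 N = 104.1573 kN

104.1573 kN


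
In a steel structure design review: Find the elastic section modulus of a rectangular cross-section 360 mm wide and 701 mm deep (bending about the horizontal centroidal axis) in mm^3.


S = b * h^2 / 6
= 360 * 701^2 / 6
= 360 * 491401 / 6
= 29484060.0 mm^3

29484060.0 mm^3


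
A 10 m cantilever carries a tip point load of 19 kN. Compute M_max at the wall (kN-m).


For a cantilever with a point load at the free end:
M_max = P * L = 19 * 10 = 190 kN-m

190 kN-m


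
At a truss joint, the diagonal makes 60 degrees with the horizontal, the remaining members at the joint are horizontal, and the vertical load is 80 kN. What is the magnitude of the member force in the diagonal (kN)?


At the joint, only the diagonal has a vertical component, so vertical equilibrium gives:
F * sin(60) = 80
F = 80 / sin(60)
= 80 / 0.866025
= 92.38 kN

92.38 kN


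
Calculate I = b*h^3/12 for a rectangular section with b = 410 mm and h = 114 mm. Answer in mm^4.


I = b * h^3 / 12
= 410 * 114^3 / 12
= 410 * 1481544 / 12
= 50619420.0 mm^4

50619420.0 mm^4


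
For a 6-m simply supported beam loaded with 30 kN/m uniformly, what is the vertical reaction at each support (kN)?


Total load = w * L = 30 * 6 = 180 kN
By symmetry, each reaction R = total / 2 = 180 / 2 = 90.0 kN

90.0 kN


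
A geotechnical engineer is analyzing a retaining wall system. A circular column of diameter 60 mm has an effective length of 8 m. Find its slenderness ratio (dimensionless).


Radius of gyration r = d / 4 = 60 / 4 = 15.0 mm
L_eff = 8000.0 mm
Slenderness ratio = L / r = 8000.0 / 15.0 = 533.33 (dimensionless)

533.33 (dimensionless)


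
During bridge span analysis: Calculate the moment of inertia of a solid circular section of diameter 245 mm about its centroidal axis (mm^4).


r = d / 2 = 245 / 2 = 122.5 mm
I = pi * r^4 / 4 = pi * 122.5^4 / 4
= 176861879.6 mm^4

176861879.6 mm^4


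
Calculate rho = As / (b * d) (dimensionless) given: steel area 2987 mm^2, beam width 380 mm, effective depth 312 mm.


rho = As / (b * d)
= 2987 / (380 * 312)
= 2987 / 118560
= 0.025194 (dimensionless)

0.025194 (dimensionless)


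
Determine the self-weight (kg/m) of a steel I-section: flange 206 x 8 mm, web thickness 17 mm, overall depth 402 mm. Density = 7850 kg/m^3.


A_flanges = 2 * 206 * 8 = 3296 mm^2
A_web = (402 - 2 * 8) * 17 = 6562 mm^2
A_total = 3296 + 6562 = 9858 mm^2 = 0.009858 m^2
Weight = rho * A = 7850 * 0.009858 = 77.3853 kg/m

77.3853 kg/m


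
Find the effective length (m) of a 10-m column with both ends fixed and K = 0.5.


L_eff = K * L
= 0.5 * 10
= 5.0 m

5.0 m


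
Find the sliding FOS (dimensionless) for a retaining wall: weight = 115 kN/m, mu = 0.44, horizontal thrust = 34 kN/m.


Resisting force = mu * W = 0.44 * 115 = 50.6 kN/m
FOS = Resisting / Driving = 50.6 / 34
= 1.4882 (dimensionless)

1.4882 (dimensionless)


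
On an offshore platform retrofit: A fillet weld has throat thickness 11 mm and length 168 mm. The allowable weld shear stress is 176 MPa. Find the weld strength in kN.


Strength = throat * length * allowable stress
= 11 * 168 * 176 N
= 325248 N
= 325.25 kN

325.25 kN


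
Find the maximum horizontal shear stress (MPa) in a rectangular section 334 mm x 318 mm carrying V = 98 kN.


A = b * h = 334 * 318 = 106212 mm^2
V = 98 kN = 98000.0 N
tau_max = 1.5 * V / A = 1.5 * 98000.0 / 106212
= 1.384 MPa

1.384 MPa


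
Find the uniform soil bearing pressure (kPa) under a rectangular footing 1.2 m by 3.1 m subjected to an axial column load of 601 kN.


A = 1.2 * 3.1 = 3.72 m^2
q = P / A = 601 / 3.72
= 161.5591 kPa

161.5591 kPa


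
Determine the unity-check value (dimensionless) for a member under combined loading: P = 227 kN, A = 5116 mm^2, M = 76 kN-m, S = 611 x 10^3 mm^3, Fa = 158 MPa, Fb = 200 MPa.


f_a = P / A = 227000.0 / 5116 = 44.3706 MPa
f_b = M / S = 76000000.0 / 611000.0 = 124.3863 MPa
Ratio = f_a / Fa + f_b / Fb
= 44.3706 / 158 + 124.3863 / 200
= 0.9028 (dimensionless)

0.9028 (dimensionless)


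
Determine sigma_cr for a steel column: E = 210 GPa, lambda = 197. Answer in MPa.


sigma_cr = pi^2 * E / lambda^2
= 9.8696 * 210000.0 / 197^2
= 9.8696 * 210000.0 / 38809
= 53.4056 MPa

53.4056 MPa


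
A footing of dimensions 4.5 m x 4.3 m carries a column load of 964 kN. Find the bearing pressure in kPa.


A = 4.5 * 4.3 = 19.35 m^2
q = P / A = 964 / 19.35
= 49.8191 kPa

49.8191 kPa


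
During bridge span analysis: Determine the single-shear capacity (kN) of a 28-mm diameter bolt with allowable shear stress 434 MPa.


A = pi * d^2 / 4 = pi * 28^2 / 4 = 615.7522 mm^2
V = f_v * A / 1000 = 434 * 615.7522 / 1000
= 267.2364 kN

267.2364 kN


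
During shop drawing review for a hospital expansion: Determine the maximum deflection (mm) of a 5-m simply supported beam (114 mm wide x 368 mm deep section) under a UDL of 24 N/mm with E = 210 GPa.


I = 114 * 368^3 / 12 = 473442304.0 mm^4
L = 5000.0 mm, w = 24 N/mm, E = 210000.0 MPa
delta = 5 * w * L^4 / (384 * E * I)
= 5 * 24 * 5000.0^4 / (384 * 210000.0 * 473442304.0)
= 1.9645 mm

1.9645 mm


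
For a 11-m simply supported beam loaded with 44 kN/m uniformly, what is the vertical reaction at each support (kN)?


Total load = w * L = 44 * 11 = 484 kN
By symmetry, each reaction R = total / 2 = 484 / 2 = 242.0 kN

242.0 kN


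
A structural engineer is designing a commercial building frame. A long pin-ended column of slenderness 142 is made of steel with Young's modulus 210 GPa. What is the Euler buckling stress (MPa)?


sigma_cr = pi^2 * E / lambda^2
= 9.8696 * 210000.0 / 142^2
= 9.8696 * 210000.0 / 20164
= 102.788 MPa

102.788 MPa


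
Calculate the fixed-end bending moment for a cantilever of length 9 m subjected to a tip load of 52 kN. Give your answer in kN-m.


For a cantilever with a point load at the free end:
M_max = P * L = 52 * 9 = 468 kN-m

468 kN-m


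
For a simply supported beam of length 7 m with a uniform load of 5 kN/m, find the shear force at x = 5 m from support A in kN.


R_A = w * L / 2 = 5 * 7 / 2 = 17.5 kN
V(x) = R_A - w * x = 17.5 - 5 * 5
= -7.5 kN

-7.5 kN


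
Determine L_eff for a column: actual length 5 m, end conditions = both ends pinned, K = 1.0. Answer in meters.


L_eff = K * L
= 1.0 * 5
= 5.0 m

5.0 m


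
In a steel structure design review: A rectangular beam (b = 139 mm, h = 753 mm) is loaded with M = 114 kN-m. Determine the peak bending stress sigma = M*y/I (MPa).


I = b * h^3 / 12 = 139 * 753^3 / 12 = 4945594250.25 mm^4
y = h / 2 = 753 / 2 = 376.5 mm
M = 114 kN-m = 114000000.0 N-mm
sigma = M * y / I = 114000000.0 * 376.5 / 4945594250.25
= 8.68 MPa

8.68 MPa


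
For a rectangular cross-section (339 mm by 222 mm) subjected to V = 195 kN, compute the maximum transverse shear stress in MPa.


A = b * h = 339 * 222 = 75258 mm^2
V = 195 kN = 195000.0 N
tau_max = 1.5 * V / A = 1.5 * 195000.0 / 75258
= 3.8866 MPa

3.8866 MPa


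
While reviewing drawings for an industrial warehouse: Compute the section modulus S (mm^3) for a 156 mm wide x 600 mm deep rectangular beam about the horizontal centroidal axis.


S = b * h^2 / 6
= 156 * 600^2 / 6
= 156 * 360000 / 6
= 9360000.0 mm^3

9360000.0 mm^3


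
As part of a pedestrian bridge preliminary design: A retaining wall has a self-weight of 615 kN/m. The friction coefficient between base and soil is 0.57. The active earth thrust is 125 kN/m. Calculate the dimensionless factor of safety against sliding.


Resisting force = mu * W = 0.57 * 615 = 350.55 kN/m
FOS = Resisting / Driving = 350.55 / 125
= 2.8044 (dimensionless)

2.8044 (dimensionless)


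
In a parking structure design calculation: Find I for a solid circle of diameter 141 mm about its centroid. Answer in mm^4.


r = d / 2 = 141 / 2 = 70.5 mm
I = pi * r^4 / 4 = pi * 70.5^4 / 4
= 19401993.26 mm^4

19401993.26 mm^4


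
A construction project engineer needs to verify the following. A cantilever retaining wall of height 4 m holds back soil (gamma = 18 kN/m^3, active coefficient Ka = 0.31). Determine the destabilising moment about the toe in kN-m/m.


Pa = 0.5 * Ka * gamma * H^2
= 0.5 * 0.31 * 18 * 4^2
= 44.64 kN/m
Arm = H / 3 = 4 / 3 = 1.3333 m
Mo = Pa * arm = Pa * H / 3 = 44.64 * 4 / 3 = 59.52 kN-m/m

59.52 kN-m/m


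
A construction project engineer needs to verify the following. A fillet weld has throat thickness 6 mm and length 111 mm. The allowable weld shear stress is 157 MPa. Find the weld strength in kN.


Strength = throat * length * allowable stress
= 6 * 111 * 157 N
= 104562 N
= 104.56 kN

104.56 kN


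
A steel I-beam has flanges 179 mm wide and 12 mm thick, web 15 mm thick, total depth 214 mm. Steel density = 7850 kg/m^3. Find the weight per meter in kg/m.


A_flanges = 2 * 179 * 12 = 4296 mm^2
A_web = (214 - 2 * 12) * 15 = 2850 mm^2
A_total = 4296 + 2850 = 7146 mm^2 = 0.007146 m^2
Weight = rho * A = 7850 * 0.007146 = 56.0961 kg/m

56.0961 kg/m


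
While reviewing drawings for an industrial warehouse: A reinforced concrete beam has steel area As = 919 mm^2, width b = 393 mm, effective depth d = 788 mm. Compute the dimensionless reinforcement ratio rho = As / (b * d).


rho = As / (b * d)
= 919 / (393 * 788)
= 919 / 309684
= 0.002968 (dimensionless)

0.002968 (dimensionless)


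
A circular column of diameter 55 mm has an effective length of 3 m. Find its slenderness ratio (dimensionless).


Radius of gyration r = d / 4 = 55 / 4 = 13.75 mm
L_eff = 3000.0 mm
Slenderness ratio = L / r = 3000.0 / 13.75 = 218.18 (dimensionless)

218.18 (dimensionless)


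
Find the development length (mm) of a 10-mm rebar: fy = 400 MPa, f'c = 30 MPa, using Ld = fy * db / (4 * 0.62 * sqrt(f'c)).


Ld = (fy * db) / (4 * 0.62 * sqrt(f'c))
= (400 * 10) / (4 * 0.62 * sqrt(30))
= 4000 / 13.5835
= 294.47 mm

294.47 mm


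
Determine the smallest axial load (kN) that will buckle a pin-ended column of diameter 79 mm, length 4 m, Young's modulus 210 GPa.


I = pi * d^4 / 64 = 1911957.63 mm^4
L = 4000.0 mm
P_cr = pi^2 * E * I / L^2
= 9.8696 * 210000.0 * 1911957.63 / 4000.0^2
= 247672.23 N = 247.6722 kN

247.6722 kN


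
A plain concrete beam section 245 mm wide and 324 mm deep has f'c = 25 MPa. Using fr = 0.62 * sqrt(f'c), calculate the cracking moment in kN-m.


fr = 0.62 * sqrt(25) = 0.62 * 5.0 = 3.1 MPa
I = 245 * 324^3 / 12 = 694416240.0 mm^4
y_t = 162.0 mm
M_cr = fr * I / y_t = 3.1 * 694416240.0 / 162.0 N-mm
= 13.2882 kN-m

13.2882 kN-m


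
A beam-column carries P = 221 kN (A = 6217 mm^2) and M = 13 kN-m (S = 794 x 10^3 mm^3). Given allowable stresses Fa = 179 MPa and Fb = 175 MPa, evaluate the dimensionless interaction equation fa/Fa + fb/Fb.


f_a = P / A = 221000.0 / 6217 = 35.5477 MPa
f_b = M / S = 13000000.0 / 794000.0 = 16.3728 MPa
Ratio = f_a / Fa + f_b / Fb
= 35.5477 / 179 + 16.3728 / 175
= 0.2921 (dimensionless)

0.2921 (dimensionless)


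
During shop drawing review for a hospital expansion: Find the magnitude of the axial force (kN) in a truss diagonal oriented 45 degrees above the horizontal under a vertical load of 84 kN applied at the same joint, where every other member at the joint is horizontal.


At the joint, only the diagonal has a vertical component, so vertical equilibrium gives:
F * sin(45) = 84
F = 84 / sin(45)
= 84 / 0.707107
= 118.79 kN

118.79 kN


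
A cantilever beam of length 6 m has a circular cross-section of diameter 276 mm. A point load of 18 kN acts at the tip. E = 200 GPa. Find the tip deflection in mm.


I = pi * d^4 / 64 = pi * 276^4 / 64 = 284843443.25 mm^4
L = 6000.0 mm, P = 18000.0 N, E = 200000.0 MPa
delta = P * L^3 / (3 * E * I)
= 18000.0 * 6000.0^3 / (3 * 200000.0 * 284843443.25)
= 22.7493 mm

22.7493 mm


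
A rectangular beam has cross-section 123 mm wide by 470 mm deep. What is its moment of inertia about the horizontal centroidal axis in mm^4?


I = b * h^3 / 12
= 123 * 470^3 / 12
= 123 * 103823000 / 12
= 1064185750.0 mm^4

1064185750.0 mm^4


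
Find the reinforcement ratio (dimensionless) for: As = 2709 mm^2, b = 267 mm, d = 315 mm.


rho = As / (b * d)
= 2709 / (267 * 315)
= 2709 / 84105
= 0.03221 (dimensionless)

0.03221 (dimensionless)


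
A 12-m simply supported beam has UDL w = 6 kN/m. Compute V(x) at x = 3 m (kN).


R_A = w * L / 2 = 6 * 12 / 2 = 36.0 kN
V(x) = R_A - w * x = 36.0 - 6 * 3
= 18.0 kN

18.0 kN


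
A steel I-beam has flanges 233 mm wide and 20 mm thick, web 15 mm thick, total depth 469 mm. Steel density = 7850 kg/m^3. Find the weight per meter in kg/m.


A_flanges = 2 * 233 * 20 = 9320 mm^2
A_web = (469 - 2 * 20) * 15 = 6435 mm^2
A_total = 9320 + 6435 = 15755 mm^2 = 0.015755 m^2
Weight = rho * A = 7850 * 0.015755 = 123.6767 kg/m

123.6767 kg/m


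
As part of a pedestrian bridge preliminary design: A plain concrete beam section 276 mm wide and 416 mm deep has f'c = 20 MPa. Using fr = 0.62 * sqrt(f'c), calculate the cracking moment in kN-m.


fr = 0.62 * sqrt(20) = 0.62 * 4.4721 = 2.7727 MPa
I = 276 * 416^3 / 12 = 1655799808.0 mm^4
y_t = 208.0 mm
M_cr = fr * I / y_t = 2.7727 * 1655799808.0 / 208.0 N-mm
= 22.0725 kN-m

22.0725 kN-m


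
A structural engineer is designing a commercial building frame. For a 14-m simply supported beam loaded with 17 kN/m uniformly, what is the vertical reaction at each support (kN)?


Total load = w * L = 17 * 14 = 238 kN
By symmetry, each reaction R = total / 2 = 238 / 2 = 119.0 kN

119.0 kN


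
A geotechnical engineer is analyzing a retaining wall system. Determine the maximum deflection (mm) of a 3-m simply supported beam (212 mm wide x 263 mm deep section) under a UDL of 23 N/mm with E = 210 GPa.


I = 212 * 263^3 / 12 = 321382230.33 mm^4
L = 3000.0 mm, w = 23 N/mm, E = 210000.0 MPa
delta = 5 * w * L^4 / (384 * E * I)
= 5 * 23 * 3000.0^4 / (384 * 210000.0 * 321382230.33)
= 0.3594 mm

0.3594 mm


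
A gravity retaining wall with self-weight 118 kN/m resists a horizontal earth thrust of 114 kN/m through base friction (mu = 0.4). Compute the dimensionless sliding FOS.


Resisting force = mu * W = 0.4 * 118 = 47.2 kN/m
FOS = Resisting / Driving = 47.2 / 114
= 0.414 (dimensionless)

0.414 (dimensionless)


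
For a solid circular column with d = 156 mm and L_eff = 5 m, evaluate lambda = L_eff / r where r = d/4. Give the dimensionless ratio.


Radius of gyration r = d / 4 = 156 / 4 = 39.0 mm
L_eff = 5000.0 mm
Slenderness ratio = L / r = 5000.0 / 39.0 = 128.21 (dimensionless)

128.21 (dimensionless)


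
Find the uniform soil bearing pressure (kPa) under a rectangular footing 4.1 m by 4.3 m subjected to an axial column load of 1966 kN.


A = 4.1 * 4.3 = 17.63 m^2
q = P / A = 1966 / 17.63
= 111.5145 kPa

111.5145 kPa


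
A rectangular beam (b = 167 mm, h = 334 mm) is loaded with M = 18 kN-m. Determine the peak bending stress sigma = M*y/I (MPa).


I = b * h^3 / 12 = 167 * 334^3 / 12 = 518530880.67 mm^4
y = h / 2 = 334 / 2 = 167.0 mm
M = 18 kN-m = 18000000.0 N-mm
sigma = M * y / I = 18000000.0 * 167.0 / 518530880.67
= 5.8 MPa

5.8 MPa


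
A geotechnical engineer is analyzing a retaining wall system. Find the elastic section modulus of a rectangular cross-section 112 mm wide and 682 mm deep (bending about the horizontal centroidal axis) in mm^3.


S = b * h^2 / 6
= 112 * 682^2 / 6
= 112 * 465124 / 6
= 8682314.67 mm^3

8682314.67 mm^3


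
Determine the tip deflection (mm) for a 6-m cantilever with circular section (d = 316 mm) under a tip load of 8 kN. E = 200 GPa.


I = pi * d^4 / 64 = pi * 316^4 / 64 = 489461153.31 mm^4
L = 6000.0 mm, P = 8000.0 N, E = 200000.0 MPa
delta = P * L^3 / (3 * E * I)
= 8000.0 * 6000.0^3 / (3 * 200000.0 * 489461153.31)
= 5.884 mm

5.884 mm


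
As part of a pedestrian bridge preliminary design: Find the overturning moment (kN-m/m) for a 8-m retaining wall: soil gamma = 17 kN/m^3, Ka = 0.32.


Pa = 0.5 * Ka * gamma * H^2
= 0.5 * 0.32 * 17 * 8^2
= 174.08 kN/m
Arm = H / 3 = 8 / 3 = 2.6667 m
Mo = Pa * arm = Pa * H / 3 = 174.08 * 8 / 3 = 464.2133 kN-m/m

464.2133 kN-m/m
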